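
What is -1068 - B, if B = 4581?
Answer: -5649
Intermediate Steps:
-1068 - B = -1068 - 1*4581 = -1068 - 4581 = -5649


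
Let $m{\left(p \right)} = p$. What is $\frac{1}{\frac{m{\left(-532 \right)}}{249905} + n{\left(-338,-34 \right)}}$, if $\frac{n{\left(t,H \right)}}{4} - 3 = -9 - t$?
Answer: $\frac{249905}{331873308} \approx 0.00075301$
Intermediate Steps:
$n{\left(t,H \right)} = -24 - 4 t$ ($n{\left(t,H \right)} = 12 + 4 \left(-9 - t\right) = 12 - \left(36 + 4 t\right) = -24 - 4 t$)
$\frac{1}{\frac{m{\left(-532 \right)}}{249905} + n{\left(-338,-34 \right)}} = \frac{1}{- \frac{532}{249905} - -1328} = \frac{1}{\left(-532\right) \frac{1}{249905} + \left(-24 + 1352\right)} = \frac{1}{- \frac{532}{249905} + 1328} = \frac{1}{\frac{331873308}{249905}} = \frac{249905}{331873308}$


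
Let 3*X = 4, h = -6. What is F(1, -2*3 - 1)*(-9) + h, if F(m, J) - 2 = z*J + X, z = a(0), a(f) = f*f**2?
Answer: -36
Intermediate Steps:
a(f) = f**3
X = 4/3 (X = (1/3)*4 = 4/3 ≈ 1.3333)
z = 0 (z = 0**3 = 0)
F(m, J) = 10/3 (F(m, J) = 2 + (0*J + 4/3) = 2 + (0 + 4/3) = 2 + 4/3 = 10/3)
F(1, -2*3 - 1)*(-9) + h = (10/3)*(-9) - 6 = -30 - 6 = -36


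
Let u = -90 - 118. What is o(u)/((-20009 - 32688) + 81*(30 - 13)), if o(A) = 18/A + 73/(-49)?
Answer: 8033/261526720 ≈ 3.0716e-5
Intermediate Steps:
u = -208
o(A) = -73/49 + 18/A (o(A) = 18/A + 73*(-1/49) = 18/A - 73/49 = -73/49 + 18/A)
o(u)/((-20009 - 32688) + 81*(30 - 13)) = (-73/49 + 18/(-208))/((-20009 - 32688) + 81*(30 - 13)) = (-73/49 + 18*(-1/208))/(-52697 + 81*17) = (-73/49 - 9/104)/(-52697 + 1377) = -8033/5096/(-51320) = -8033/5096*(-1/51320) = 8033/261526720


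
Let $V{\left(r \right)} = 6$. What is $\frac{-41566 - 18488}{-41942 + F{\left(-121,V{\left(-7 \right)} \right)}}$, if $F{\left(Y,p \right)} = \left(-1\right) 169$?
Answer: $\frac{20018}{14037} \approx 1.4261$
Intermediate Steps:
$F{\left(Y,p \right)} = -169$
$\frac{-41566 - 18488}{-41942 + F{\left(-121,V{\left(-7 \right)} \right)}} = \frac{-41566 - 18488}{-41942 - 169} = - \frac{60054}{-42111} = \left(-60054\right) \left(- \frac{1}{42111}\right) = \frac{20018}{14037}$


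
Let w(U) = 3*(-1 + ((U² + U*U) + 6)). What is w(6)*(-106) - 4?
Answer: -24490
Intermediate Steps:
w(U) = 15 + 6*U² (w(U) = 3*(-1 + ((U² + U²) + 6)) = 3*(-1 + (2*U² + 6)) = 3*(-1 + (6 + 2*U²)) = 3*(5 + 2*U²) = 15 + 6*U²)
w(6)*(-106) - 4 = (15 + 6*6²)*(-106) - 4 = (15 + 6*36)*(-106) - 4 = (15 + 216)*(-106) - 4 = 231*(-106) - 4 = -24486 - 4 = -24490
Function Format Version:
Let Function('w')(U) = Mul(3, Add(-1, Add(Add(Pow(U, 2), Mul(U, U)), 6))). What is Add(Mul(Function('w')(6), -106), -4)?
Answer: -24490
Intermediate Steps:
Function('w')(U) = Add(15, Mul(6, Pow(U, 2))) (Function('w')(U) = Mul(3, Add(-1, Add(Add(Pow(U, 2), Pow(U, 2)), 6))) = Mul(3, Add(-1, Add(Mul(2, Pow(U, 2)), 6))) = Mul(3, Add(-1, Add(6, Mul(2, Pow(U, 2))))) = Mul(3, Add(5, Mul(2, Pow(U, 2)))) = Add(15, Mul(6, Pow(U, 2))))
Add(Mul(Function('w')(6), -106), -4) = Add(Mul(Add(15, Mul(6, Pow(6, 2))), -106), -4) = Add(Mul(Add(15, Mul(6, 36)), -106), -4) = Add(Mul(Add(15, 216), -106), -4) = Add(Mul(231, -106), -4) = Add(-24486, -4) = -24490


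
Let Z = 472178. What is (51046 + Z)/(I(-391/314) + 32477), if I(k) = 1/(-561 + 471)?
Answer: 47090160/2922929 ≈ 16.111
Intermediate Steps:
I(k) = -1/90 (I(k) = 1/(-90) = -1/90)
(51046 + Z)/(I(-391/314) + 32477) = (51046 + 472178)/(-1/90 + 32477) = 523224/(2922929/90) = 523224*(90/2922929) = 47090160/2922929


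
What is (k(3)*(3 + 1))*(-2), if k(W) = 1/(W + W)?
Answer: -4/3 ≈ -1.3333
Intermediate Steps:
k(W) = 1/(2*W)
(k(3)*(3 + 1))*(-2) = (((½)/3)*(3 + 1))*(-2) = (((½)*(⅓))*4)*(-2) = ((⅙)*4)*(-2) = (⅔)*(-2) = -4/3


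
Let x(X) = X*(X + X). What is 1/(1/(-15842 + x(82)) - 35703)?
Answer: -2394/85472983 ≈ -2.8009e-5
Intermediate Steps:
x(X) = 2*X² (x(X) = X*(2*X) = 2*X²)
1/(1/(-15842 + x(82)) - 35703) = 1/(1/(-15842 + 2*82²) - 35703) = 1/(1/(-15842 + 2*6724) - 35703) = 1/(1/(-15842 + 13448) - 35703) = 1/(1/(-2394) - 35703) = 1/(-1/2394 - 35703) = 1/(-85472983/2394) = -2394/85472983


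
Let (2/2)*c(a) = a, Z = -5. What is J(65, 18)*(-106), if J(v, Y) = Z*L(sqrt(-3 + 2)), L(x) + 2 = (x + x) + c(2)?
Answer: 1060*I ≈ 1060.0*I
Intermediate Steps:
c(a) = a
L(x) = 2*x (L(x) = -2 + ((x + x) + 2) = -2 + (2*x + 2) = -2 + (2 + 2*x) = 2*x)
J(v, Y) = -10*I (J(v, Y) = -10*sqrt(-3 + 2) = -10*sqrt(-1) = -10*I)
J(65, 18)*(-106) = -10*I*(-106) = 1060*I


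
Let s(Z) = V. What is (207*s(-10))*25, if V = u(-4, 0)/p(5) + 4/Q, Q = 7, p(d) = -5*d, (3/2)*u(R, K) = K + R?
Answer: 24564/7 ≈ 3509.1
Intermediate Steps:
u(R, K) = 2*K/3 + 2*R/3 (u(R, K) = 2*(K + R)/3 = 2*K/3 + 2*R/3)
V = 356/525 (V = ((2/3)*0 + (2/3)*(-4))/((-5*5)) + 4/7 = (0 - 8/3)/(-25) + 4*(1/7) = -8/3*(-1/25) + 4/7 = 8/75 + 4/7 = 356/525 ≈ 0.67809)
s(Z) = 356/525
(207*s(-10))*25 = (207*(356/525))*25 = (24564/175)*25 = 24564/7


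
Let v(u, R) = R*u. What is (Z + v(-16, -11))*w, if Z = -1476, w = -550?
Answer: 715000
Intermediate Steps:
(Z + v(-16, -11))*w = (-1476 - 11*(-16))*(-550) = (-1476 + 176)*(-550) = -1300*(-550) = 715000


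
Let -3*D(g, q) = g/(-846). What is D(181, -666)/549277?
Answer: 181/1394065026 ≈ 1.2984e-7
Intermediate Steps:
D(g, q) = g/2538 (D(g, q) = -g/(3*(-846)) = -g*(-1)/(3*846) = -(-1)*g/2538 = g/2538)
D(181, -666)/549277 = ((1/2538)*181)/549277 = (181/2538)*(1/549277) = 181/1394065026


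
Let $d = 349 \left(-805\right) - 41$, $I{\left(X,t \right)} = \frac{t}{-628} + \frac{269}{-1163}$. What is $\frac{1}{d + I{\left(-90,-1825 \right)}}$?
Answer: $- \frac{730364}{205220105361} \approx -3.5589 \cdot 10^{-6}$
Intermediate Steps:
$I{\left(X,t \right)} = - \frac{269}{1163} - \frac{t}{628}$ ($I{\left(X,t \right)} = t \left(- \frac{1}{628}\right) + 269 \left(- \frac{1}{1163}\right) = - \frac{t}{628} - \frac{269}{1163} = - \frac{269}{1163} - \frac{t}{628}$)
$d = -280986$ ($d = -280945 - 41 = -280986$)
$\frac{1}{d + I{\left(-90,-1825 \right)}} = \frac{1}{-280986 - - \frac{1953543}{730364}} = \frac{1}{-280986 + \left(- \frac{269}{1163} + \frac{1825}{628}\right)} = \frac{1}{-280986 + \frac{1953543}{730364}} = \frac{1}{- \frac{205220105361}{730364}} = - \frac{730364}{205220105361}$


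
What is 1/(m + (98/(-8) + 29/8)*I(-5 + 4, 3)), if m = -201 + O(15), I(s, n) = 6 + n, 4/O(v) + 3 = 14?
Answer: -88/24487 ≈ -0.0035937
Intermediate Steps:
O(v) = 4/11 (O(v) = 4/(-3 + 14) = 4/11)
m = -2207/11 (m = -201 + 4/11 = -2207/11 ≈ -200.64)
1/(m + (98/(-8) + 29/8)*I(-5 + 4, 3)) = 1/(-2207/11 + (98/(-8) + 29/8)*(6 + 3)) = 1/(-2207/11 + (98*(-1/8) + 29*(1/8))*9) = 1/(-2207/11 + (-49/4 + 29/8)*9) = 1/(-2207/11 - 69/8*9) = 1/(-2207/11 - 621/8) = 1/(-24487/88) = -88/24487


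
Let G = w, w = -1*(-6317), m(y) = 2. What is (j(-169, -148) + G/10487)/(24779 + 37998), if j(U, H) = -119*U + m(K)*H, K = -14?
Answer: 15985094/50641723 ≈ 0.31565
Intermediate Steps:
w = 6317
G = 6317
j(U, H) = -119*U + 2*H
(j(-169, -148) + G/10487)/(24779 + 37998) = ((-119*(-169) + 2*(-148)) + 6317/10487)/(24779 + 37998) = ((20111 - 296) + 6317*(1/10487))/62777 = (19815 + 6317/10487)*(1/62777) = (207806222/10487)*(1/62777) = 15985094/50641723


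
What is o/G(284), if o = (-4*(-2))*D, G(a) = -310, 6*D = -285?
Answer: 38/31 ≈ 1.2258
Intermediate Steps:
D = -95/2 (D = (⅙)*(-285) = -95/2 ≈ -47.500)
o = -380 (o = -4*(-2)*(-95/2) = 8*(-95/2) = -380)
o/G(284) = -380/(-310) = -380*(-1/310) = 38/31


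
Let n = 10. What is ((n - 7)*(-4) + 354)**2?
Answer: 116964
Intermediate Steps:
((n - 7)*(-4) + 354)**2 = ((10 - 7)*(-4) + 354)**2 = (3*(-4) + 354)**2 = (-12 + 354)**2 = 342**2 = 116964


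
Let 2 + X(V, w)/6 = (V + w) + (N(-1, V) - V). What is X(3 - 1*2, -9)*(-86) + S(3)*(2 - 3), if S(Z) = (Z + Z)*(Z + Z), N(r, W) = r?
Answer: 6156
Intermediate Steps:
S(Z) = 4*Z² (S(Z) = (2*Z)*(2*Z) = 4*Z²)
X(V, w) = -18 + 6*w (X(V, w) = -12 + 6*((V + w) + (-1 - V)) = -12 + 6*(-1 + w) = -12 + (-6 + 6*w) = -18 + 6*w)
X(3 - 1*2, -9)*(-86) + S(3)*(2 - 3) = (-18 + 6*(-9))*(-86) + (4*3²)*(2 - 3) = (-18 - 54)*(-86) + (4*9)*(-1) = -72*(-86) + 36*(-1) = 6192 - 36 = 6156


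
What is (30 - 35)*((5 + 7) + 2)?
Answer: -70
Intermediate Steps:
(30 - 35)*((5 + 7) + 2) = -5*(12 + 2) = -5*14 = -70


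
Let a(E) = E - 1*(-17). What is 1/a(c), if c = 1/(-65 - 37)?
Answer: 102/1733 ≈ 0.058857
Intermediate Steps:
c = -1/102 (c = 1/(-102) = -1/102 ≈ -0.0098039)
a(E) = 17 + E (a(E) = E + 17 = 17 + E)
1/a(c) = 1/(17 - 1/102) = 1/(1733/102) = 102/1733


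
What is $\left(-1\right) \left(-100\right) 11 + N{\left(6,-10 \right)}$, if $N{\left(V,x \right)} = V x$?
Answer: $1040$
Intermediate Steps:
$\left(-1\right) \left(-100\right) 11 + N{\left(6,-10 \right)} = \left(-1\right) \left(-100\right) 11 + 6 \left(-10\right) = 100 \cdot 11 - 60 = 1100 - 60 = 1040$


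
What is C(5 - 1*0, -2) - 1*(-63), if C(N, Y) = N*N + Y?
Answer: 86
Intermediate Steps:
C(N, Y) = Y + N² (C(N, Y) = N² + Y = Y + N²)
C(5 - 1*0, -2) - 1*(-63) = (-2 + (5 - 1*0)²) - 1*(-63) = (-2 + (5 + 0)²) + 63 = (-2 + 5²) + 63 = (-2 + 25) + 63 = 23 + 63 = 86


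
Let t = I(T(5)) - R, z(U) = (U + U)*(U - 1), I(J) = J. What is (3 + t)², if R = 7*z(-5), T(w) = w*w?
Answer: 153664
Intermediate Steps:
T(w) = w²
z(U) = 2*U*(-1 + U) (z(U) = (2*U)*(-1 + U) = 2*U*(-1 + U))
R = 420 (R = 7*(2*(-5)*(-1 - 5)) = 7*(2*(-5)*(-6)) = 7*60 = 420)
t = -395 (t = 5² - 1*420 = 25 - 420 = -395)
(3 + t)² = (3 - 395)² = (-392)² = 153664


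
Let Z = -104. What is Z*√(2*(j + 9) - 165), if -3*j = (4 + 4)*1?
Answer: -104*I*√1371/3 ≈ -1283.6*I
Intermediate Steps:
j = -8/3 (j = -(4 + 4)/3 = -8/3 ≈ -2.6667)
Z*√(2*(j + 9) - 165) = -104*√(2*(-8/3 + 9) - 165) = -104*√(2*(19/3) - 165) = -104*√(38/3 - 165) = -104*I*√1371/3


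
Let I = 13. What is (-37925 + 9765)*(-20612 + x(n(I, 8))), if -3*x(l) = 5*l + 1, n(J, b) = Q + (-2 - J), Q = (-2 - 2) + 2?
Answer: 579645440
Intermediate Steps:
Q = -2 (Q = -4 + 2 = -2)
n(J, b) = -4 - J (n(J, b) = -2 + (-2 - J) = -4 - J)
x(l) = -⅓ - 5*l/3 (x(l) = -(5*l + 1)/3 = -(1 + 5*l)/3 = -⅓ - 5*l/3)
(-37925 + 9765)*(-20612 + x(n(I, 8))) = (-37925 + 9765)*(-20612 + (-⅓ - 5*(-4 - 1*13)/3)) = -28160*(-20612 + (-⅓ - 5*(-4 - 13)/3)) = -28160*(-20612 + (-⅓ - 5/3*(-17))) = -28160*(-20612 + (-⅓ + 85/3)) = -28160*(-20612 + 28) = -28160*(-20584) = 579645440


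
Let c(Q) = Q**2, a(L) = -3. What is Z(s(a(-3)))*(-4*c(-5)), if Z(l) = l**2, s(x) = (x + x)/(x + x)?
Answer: -100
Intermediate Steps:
s(x) = 1 (s(x) = (2*x)/((2*x)) = (2*x)*(1/(2*x)) = 1)
Z(s(a(-3)))*(-4*c(-5)) = 1**2*(-4*(-5)**2) = 1*(-4*25) = 1*(-100) = -100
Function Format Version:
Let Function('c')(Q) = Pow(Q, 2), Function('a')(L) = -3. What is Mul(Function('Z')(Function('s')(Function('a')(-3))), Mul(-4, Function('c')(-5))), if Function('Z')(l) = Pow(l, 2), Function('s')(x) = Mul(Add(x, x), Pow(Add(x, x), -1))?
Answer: -100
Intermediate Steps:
Function('s')(x) = 1 (Function('s')(x) = Mul(Mul(2, x), Pow(Mul(2, x), -1)) = Mul(Mul(2, x), Mul(Rational(1, 2), Pow(x, -1))) = 1)
Mul(Function('Z')(Function('s')(Function('a')(-3))), Mul(-4, Function('c')(-5))) = Mul(Pow(1, 2), Mul(-4, Pow(-5, 2))) = Mul(1, Mul(-4, 25)) = Mul(1, -100) = -100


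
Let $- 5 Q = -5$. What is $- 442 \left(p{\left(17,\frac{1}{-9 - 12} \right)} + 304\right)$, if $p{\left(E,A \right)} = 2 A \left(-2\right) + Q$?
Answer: $- \frac{2832778}{21} \approx -1.3489 \cdot 10^{5}$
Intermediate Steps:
$Q = 1$ ($Q = \left(- \frac{1}{5}\right) \left(-5\right) = 1$)
$p{\left(E,A \right)} = 1 - 4 A$ ($p{\left(E,A \right)} = 2 A \left(-2\right) + 1 = - 4 A + 1 = 1 - 4 A$)
$- 442 \left(p{\left(17,\frac{1}{-9 - 12} \right)} + 304\right) = - 442 \left(\left(1 - \frac{4}{-9 - 12}\right) + 304\right) = - 442 \left(\left(1 - \frac{4}{-21}\right) + 304\right) = - 442 \left(\left(1 - - \frac{4}{21}\right) + 304\right) = - 442 \left(\left(1 + \frac{4}{21}\right) + 304\right) = - 442 \left(\frac{25}{21} + 304\right) = \left(-442\right) \frac{6409}{21} = - \frac{2832778}{21}$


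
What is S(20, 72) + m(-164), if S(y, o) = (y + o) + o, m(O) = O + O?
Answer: -164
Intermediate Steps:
m(O) = 2*O
S(y, o) = y + 2*o (S(y, o) = (o + y) + o = y + 2*o)
S(20, 72) + m(-164) = (20 + 2*72) + 2*(-164) = (20 + 144) - 328 = 164 - 328 = -164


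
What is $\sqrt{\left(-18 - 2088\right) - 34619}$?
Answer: $5 i \sqrt{1469} \approx 191.64 i$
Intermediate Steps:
$\sqrt{\left(-18 - 2088\right) - 34619} = \sqrt{-2106 - 34619} = \sqrt{-36725} = 5 i \sqrt{1469}$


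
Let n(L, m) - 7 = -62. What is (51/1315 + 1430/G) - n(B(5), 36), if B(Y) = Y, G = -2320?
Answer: 16603187/305080 ≈ 54.422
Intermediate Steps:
n(L, m) = -55 (n(L, m) = 7 - 62 = -55)
(51/1315 + 1430/G) - n(B(5), 36) = (51/1315 + 1430/(-2320)) - 1*(-55) = (51*(1/1315) + 1430*(-1/2320)) + 55 = (51/1315 - 143/232) + 55 = -176213/305080 + 55 = 16603187/305080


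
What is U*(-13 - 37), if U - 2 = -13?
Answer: 550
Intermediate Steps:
U = -11 (U = 2 - 13 = -11)
U*(-13 - 37) = -11*(-13 - 37) = -11*(-50) = 550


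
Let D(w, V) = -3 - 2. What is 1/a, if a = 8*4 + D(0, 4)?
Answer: 1/27 ≈ 0.037037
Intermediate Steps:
D(w, V) = -5
a = 27 (a = 8*4 - 5 = 32 - 5 = 27)
1/a = 1/27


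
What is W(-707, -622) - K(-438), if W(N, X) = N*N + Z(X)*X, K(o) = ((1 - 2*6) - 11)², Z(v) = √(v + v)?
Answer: 499365 - 1244*I*√311 ≈ 4.9937e+5 - 21938.0*I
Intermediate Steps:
Z(v) = √2*√v (Z(v) = √(2*v) = √2*√v)
K(o) = 484 (K(o) = ((1 - 12) - 11)² = (-11 - 11)² = (-22)² = 484)
W(N, X) = N² + √2*X^(3/2) (W(N, X) = N*N + (√2*√X)*X = N² + √2*X^(3/2))
W(-707, -622) - K(-438) = ((-707)² + √2*(-622)^(3/2)) - 1*484 = (499849 + √2*(-622*I*√622)) - 484 = (499849 - 1244*I*√311) - 484 = 499365 - 1244*I*√311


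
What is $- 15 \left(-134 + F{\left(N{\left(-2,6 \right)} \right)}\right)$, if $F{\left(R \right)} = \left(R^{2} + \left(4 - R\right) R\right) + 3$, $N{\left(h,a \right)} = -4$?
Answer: $2205$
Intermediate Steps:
$F{\left(R \right)} = 3 + R^{2} + R \left(4 - R\right)$ ($F{\left(R \right)} = \left(R^{2} + R \left(4 - R\right)\right) + 3 = 3 + R^{2} + R \left(4 - R\right)$)
$- 15 \left(-134 + F{\left(N{\left(-2,6 \right)} \right)}\right) = - 15 \left(-134 + \left(3 + 4 \left(-4\right)\right)\right) = - 15 \left(-134 + \left(3 - 16\right)\right) = - 15 \left(-134 - 13\right) = \left(-15\right) \left(-147\right) = 2205$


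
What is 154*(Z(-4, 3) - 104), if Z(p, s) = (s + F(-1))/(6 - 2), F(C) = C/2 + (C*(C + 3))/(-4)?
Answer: -31801/2 ≈ -15901.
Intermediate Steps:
F(C) = C/2 - C*(3 + C)/4 (F(C) = C*(½) + (C*(3 + C))*(-¼) = C/2 - C*(3 + C)/4)
Z(p, s) = s/4 (Z(p, s) = (s - ¼*(-1)*(1 - 1))/(6 - 2) = (s - ¼*(-1)*0)/4 = (s + 0)*(¼) = s*(¼) = s/4)
154*(Z(-4, 3) - 104) = 154*((¼)*3 - 104) = 154*(¾ - 104) = 154*(-413/4) = -31801/2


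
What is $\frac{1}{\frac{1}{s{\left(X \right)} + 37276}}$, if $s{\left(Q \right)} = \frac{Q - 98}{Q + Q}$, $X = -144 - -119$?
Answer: $\frac{1863923}{50} \approx 37278.0$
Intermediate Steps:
$X = -25$ ($X = -144 + 119 = -25$)
$s{\left(Q \right)} = \frac{-98 + Q}{2 Q}$
$\frac{1}{\frac{1}{s{\left(X \right)} + 37276}} = \frac{1}{\frac{1}{\frac{-98 - 25}{2 \left(-25\right)} + 37276}} = \frac{1}{\frac{1}{\frac{1}{2} \left(- \frac{1}{25}\right) \left(-123\right) + 37276}} = \frac{1}{\frac{1}{\frac{123}{50} + 37276}} = \frac{1}{\frac{1}{\frac{1863923}{50}}} = \frac{1}{\frac{50}{1863923}} = \frac{1863923}{50}$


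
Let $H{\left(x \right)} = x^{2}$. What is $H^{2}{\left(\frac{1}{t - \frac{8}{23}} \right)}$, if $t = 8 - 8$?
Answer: $\frac{279841}{4096} \approx 68.321$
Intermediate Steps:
$t = 0$
$H^{2}{\left(\frac{1}{t - \frac{8}{23}} \right)} = \left(\left(\frac{1}{0 - \frac{8}{23}}\right)^{2}\right)^{2} = \left(\left(\frac{1}{- \frac{8}{23}}\right)^{2}\right)^{2} = \left(\left(- \frac{23}{8}\right)^{2}\right)^{2} = \left(\frac{529}{64}\right)^{2} = \frac{279841}{4096}$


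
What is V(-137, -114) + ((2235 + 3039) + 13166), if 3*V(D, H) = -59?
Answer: 55261/3 ≈ 18420.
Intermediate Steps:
V(D, H) = -59/3 (V(D, H) = (1/3)*(-59) = -59/3)
V(-137, -114) + ((2235 + 3039) + 13166) = -59/3 + ((2235 + 3039) + 13166) = -59/3 + (5274 + 13166) = -59/3 + 18440 = 55261/3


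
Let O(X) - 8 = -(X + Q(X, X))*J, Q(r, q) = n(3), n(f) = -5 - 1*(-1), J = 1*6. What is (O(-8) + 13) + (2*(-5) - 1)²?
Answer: 214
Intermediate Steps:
J = 6
n(f) = -4 (n(f) = -5 + 1 = -4)
Q(r, q) = -4
O(X) = 32 - 6*X (O(X) = 8 - (X - 4)*6 = 8 - (-4 + X)*6 = 8 - (-24 + 6*X) = 8 + (24 - 6*X) = 32 - 6*X)
(O(-8) + 13) + (2*(-5) - 1)² = ((32 - 6*(-8)) + 13) + (2*(-5) - 1)² = ((32 + 48) + 13) + (-10 - 1)² = (80 + 13) + (-11)² = 93 + 121 = 214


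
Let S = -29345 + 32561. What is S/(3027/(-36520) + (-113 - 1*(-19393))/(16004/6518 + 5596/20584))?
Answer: 5371808156626560/11808285606143309 ≈ 0.45492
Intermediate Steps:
S = 3216
S/(3027/(-36520) + (-113 - 1*(-19393))/(16004/6518 + 5596/20584)) = 3216/(3027/(-36520) + (-113 - 1*(-19393))/(16004/6518 + 5596/20584)) = 3216/(3027*(-1/36520) + (-113 + 19393)/(16004*(1/6518) + 5596*(1/20584))) = 3216/(-3027/36520 + 19280/(8002/3259 + 1399/5146)) = 3216/(-3027/36520 + 19280/(45737633/16770814)) = 3216/(-3027/36520 + 19280*(16770814/45737633)) = 3216/(-3027/36520 + 323341293920/45737633) = 3216/(11808285606143309/1670338357160) = 3216*(1670338357160/11808285606143309) = 5371808156626560/11808285606143309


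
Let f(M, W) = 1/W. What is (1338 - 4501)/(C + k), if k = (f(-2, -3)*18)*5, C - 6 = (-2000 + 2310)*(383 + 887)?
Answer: -3163/393676 ≈ -0.0080345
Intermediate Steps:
C = 393706 (C = 6 + (-2000 + 2310)*(383 + 887) = 6 + 310*1270 = 6 + 393700 = 393706)
k = -30 (k = (18/(-3))*5 = -⅓*18*5 = -6*5 = -30)
(1338 - 4501)/(C + k) = (1338 - 4501)/(393706 - 30) = -3163/393676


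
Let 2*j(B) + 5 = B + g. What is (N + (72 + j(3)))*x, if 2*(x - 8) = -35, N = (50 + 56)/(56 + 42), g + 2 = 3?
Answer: -135147/196 ≈ -689.53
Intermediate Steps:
g = 1 (g = -2 + 3 = 1)
N = 53/49 (N = 106/98 = 106*(1/98) = 53/49 ≈ 1.0816)
x = -19/2 (x = 8 + (½)*(-35) = 8 - 35/2 = -19/2 ≈ -9.5000)
j(B) = -2 + B/2 (j(B) = -5/2 + (B + 1)/2 = -5/2 + (1 + B)/2 = -5/2 + (½ + B/2) = -2 + B/2)
(N + (72 + j(3)))*x = (53/49 + (72 + (-2 + (½)*3)))*(-19/2) = (53/49 + (72 + (-2 + 3/2)))*(-19/2) = (53/49 + (72 - ½))*(-19/2) = (53/49 + 143/2)*(-19/2) = (7113/98)*(-19/2) = -135147/196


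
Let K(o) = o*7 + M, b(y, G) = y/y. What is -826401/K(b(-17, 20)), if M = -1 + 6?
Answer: -275467/4 ≈ -68867.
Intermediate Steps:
M = 5
b(y, G) = 1
K(o) = 5 + 7*o (K(o) = o*7 + 5 = 7*o + 5 = 5 + 7*o)
-826401/K(b(-17, 20)) = -826401/(5 + 7*1) = -826401/(5 + 7) = -826401/12 = -826401*1/12 = -275467/4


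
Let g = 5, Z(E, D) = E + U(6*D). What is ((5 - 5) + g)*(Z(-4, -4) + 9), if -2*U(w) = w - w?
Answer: 25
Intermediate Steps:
U(w) = 0 (U(w) = -(w - w)/2 = -½*0 = 0)
Z(E, D) = E (Z(E, D) = E + 0 = E)
((5 - 5) + g)*(Z(-4, -4) + 9) = ((5 - 5) + 5)*(-4 + 9) = (0 + 5)*5 = 5*5 = 25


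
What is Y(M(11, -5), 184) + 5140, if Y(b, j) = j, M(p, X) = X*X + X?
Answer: 5324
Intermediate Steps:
M(p, X) = X + X**2 (M(p, X) = X**2 + X = X + X**2)
Y(M(11, -5), 184) + 5140 = 184 + 5140 = 5324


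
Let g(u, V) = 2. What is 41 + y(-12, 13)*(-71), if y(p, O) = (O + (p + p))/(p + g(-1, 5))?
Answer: -371/10 ≈ -37.100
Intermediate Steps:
y(p, O) = (O + 2*p)/(2 + p) (y(p, O) = (O + (p + p))/(p + 2) = (O + 2*p)/(2 + p))
41 + y(-12, 13)*(-71) = 41 + ((13 + 2*(-12))/(2 - 12))*(-71) = 41 + ((13 - 24)/(-10))*(-71) = 41 - ⅒*(-11)*(-71) = 41 + (11/10)*(-71) = 41 - 781/10 = -371/10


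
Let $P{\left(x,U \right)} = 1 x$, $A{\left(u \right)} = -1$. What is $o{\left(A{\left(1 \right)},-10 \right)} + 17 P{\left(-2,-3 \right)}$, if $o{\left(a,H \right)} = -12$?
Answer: $-46$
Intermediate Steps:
$P{\left(x,U \right)} = x$
$o{\left(A{\left(1 \right)},-10 \right)} + 17 P{\left(-2,-3 \right)} = -12 + 17 \left(-2\right) = -12 - 34 = -46$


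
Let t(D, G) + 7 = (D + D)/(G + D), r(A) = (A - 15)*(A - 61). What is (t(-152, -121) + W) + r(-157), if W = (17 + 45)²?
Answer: 11284213/273 ≈ 41334.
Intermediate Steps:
r(A) = (-61 + A)*(-15 + A) (r(A) = (-15 + A)*(-61 + A) = (-61 + A)*(-15 + A))
t(D, G) = -7 + 2*D/(D + G) (t(D, G) = -7 + (D + D)/(G + D) = -7 + (2*D)/(D + G) = -7 + 2*D/(D + G))
W = 3844 (W = 62² = 3844)
(t(-152, -121) + W) + r(-157) = ((-7*(-121) - 5*(-152))/(-152 - 121) + 3844) + (915 + (-157)² - 76*(-157)) = ((847 + 760)/(-273) + 3844) + (915 + 24649 + 11932) = (-1/273*1607 + 3844) + 37496 = (-1607/273 + 3844) + 37496 = 1047805/273 + 37496 = 11284213/273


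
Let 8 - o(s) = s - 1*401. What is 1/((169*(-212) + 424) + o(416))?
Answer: -1/35411 ≈ -2.8240e-5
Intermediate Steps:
o(s) = 409 - s (o(s) = 8 - (s - 1*401) = 8 - (s - 401) = 8 - (-401 + s) = 8 + (401 - s) = 409 - s)
1/((169*(-212) + 424) + o(416)) = 1/((169*(-212) + 424) + (409 - 1*416)) = 1/((-35828 + 424) + (409 - 416)) = 1/(-35404 - 7) = 1/(-35411) = -1/35411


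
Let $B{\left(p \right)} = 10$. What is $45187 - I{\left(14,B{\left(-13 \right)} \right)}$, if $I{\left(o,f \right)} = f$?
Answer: $45177$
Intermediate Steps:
$45187 - I{\left(14,B{\left(-13 \right)} \right)} = 45187 - 10 = 45177$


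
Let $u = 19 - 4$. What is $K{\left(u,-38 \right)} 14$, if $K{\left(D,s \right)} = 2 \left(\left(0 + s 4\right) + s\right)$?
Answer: $-5320$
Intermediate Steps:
$u = 15$
$K{\left(D,s \right)} = 10 s$ ($K{\left(D,s \right)} = 2 \left(\left(0 + 4 s\right) + s\right) = 2 \left(4 s + s\right) = 2 \cdot 5 s = 10 s$)
$K{\left(u,-38 \right)} 14 = 10 \left(-38\right) 14 = \left(-380\right) 14 = -5320$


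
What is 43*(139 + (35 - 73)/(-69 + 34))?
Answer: 210829/35 ≈ 6023.7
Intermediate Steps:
43*(139 + (35 - 73)/(-69 + 34)) = 43*(139 - 38/(-35)) = 43*(139 - 38*(-1/35)) = 43*(139 + 38/35) = 43*(4903/35) = 210829/35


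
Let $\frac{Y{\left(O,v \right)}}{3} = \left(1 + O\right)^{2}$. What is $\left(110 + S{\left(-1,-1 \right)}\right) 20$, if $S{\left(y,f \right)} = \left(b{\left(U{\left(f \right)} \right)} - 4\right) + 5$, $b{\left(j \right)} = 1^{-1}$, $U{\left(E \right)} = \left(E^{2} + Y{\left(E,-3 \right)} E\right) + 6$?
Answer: $2240$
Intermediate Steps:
$Y{\left(O,v \right)} = 3 \left(1 + O\right)^{2}$
$U{\left(E \right)} = 6 + E^{2} + 3 E \left(1 + E\right)^{2}$ ($U{\left(E \right)} = \left(E^{2} + 3 \left(1 + E\right)^{2} E\right) + 6 = \left(E^{2} + 3 E \left(1 + E\right)^{2}\right) + 6 = 6 + E^{2} + 3 E \left(1 + E\right)^{2}$)
$b{\left(j \right)} = 1$
$S{\left(y,f \right)} = 2$ ($S{\left(y,f \right)} = \left(1 - 4\right) + 5 = -3 + 5 = 2$)
$\left(110 + S{\left(-1,-1 \right)}\right) 20 = \left(110 + 2\right) 20 = 112 \cdot 20 = 2240$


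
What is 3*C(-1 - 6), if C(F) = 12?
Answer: 36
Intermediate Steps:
3*C(-1 - 6) = 3*12 = 36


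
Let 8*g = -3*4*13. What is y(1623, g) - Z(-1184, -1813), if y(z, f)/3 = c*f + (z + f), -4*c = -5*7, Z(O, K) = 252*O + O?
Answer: 2430805/8 ≈ 3.0385e+5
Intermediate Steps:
Z(O, K) = 253*O
g = -39/2 (g = (-3*4*13)/8 = (-12*13)/8 = (1/8)*(-156) = -39/2 ≈ -19.500)
c = 35/4 (c = -(-5)*7/4 = -1/4*(-35) = 35/4 ≈ 8.7500)
y(z, f) = 3*z + 117*f/4 (y(z, f) = 3*(35*f/4 + (z + f)) = 3*(35*f/4 + (f + z)) = 3*(z + 39*f/4) = 3*z + 117*f/4)
y(1623, g) - Z(-1184, -1813) = (3*1623 + (117/4)*(-39/2)) - 253*(-1184) = (4869 - 4563/8) - 1*(-299552) = 34389/8 + 299552 = 2430805/8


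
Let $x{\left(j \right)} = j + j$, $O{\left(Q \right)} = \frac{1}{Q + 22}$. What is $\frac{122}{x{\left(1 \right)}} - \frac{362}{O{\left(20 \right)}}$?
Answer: $-15143$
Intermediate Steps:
$O{\left(Q \right)} = \frac{1}{22 + Q}$
$x{\left(j \right)} = 2 j$
$\frac{122}{x{\left(1 \right)}} - \frac{362}{O{\left(20 \right)}} = \frac{122}{2 \cdot 1} - \frac{362}{\frac{1}{22 + 20}} = \frac{122}{2} - \frac{362}{\frac{1}{42}} = 122 \cdot \frac{1}{2} - 362 \frac{1}{\frac{1}{42}} = 61 - 15204 = -15143$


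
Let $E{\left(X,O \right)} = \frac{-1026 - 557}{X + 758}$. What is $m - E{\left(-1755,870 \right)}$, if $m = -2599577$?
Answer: $- \frac{2591779852}{997} \approx -2.5996 \cdot 10^{6}$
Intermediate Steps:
$E{\left(X,O \right)} = - \frac{1583}{758 + X}$
$m - E{\left(-1755,870 \right)} = -2599577 - - \frac{1583}{758 - 1755} = -2599577 - - \frac{1583}{-997} = -2599577 - \left(-1583\right) \left(- \frac{1}{997}\right) = -2599577 - \frac{1583}{997} = - \frac{2591779852}{997}$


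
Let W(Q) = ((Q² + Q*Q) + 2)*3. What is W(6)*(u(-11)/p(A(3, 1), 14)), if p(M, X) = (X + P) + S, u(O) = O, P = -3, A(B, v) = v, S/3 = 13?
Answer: -1221/25 ≈ -48.840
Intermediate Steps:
S = 39 (S = 3*13 = 39)
W(Q) = 6 + 6*Q² (W(Q) = ((Q² + Q²) + 2)*3 = (2*Q² + 2)*3 = (2 + 2*Q²)*3 = 6 + 6*Q²)
p(M, X) = 36 + X (p(M, X) = (X - 3) + 39 = (-3 + X) + 39 = 36 + X)
W(6)*(u(-11)/p(A(3, 1), 14)) = (6 + 6*6²)*(-11/(36 + 14)) = (6 + 6*36)*(-11/50) = (6 + 216)*(-11*1/50) = 222*(-11/50) = -1221/25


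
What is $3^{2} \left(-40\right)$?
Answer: $-360$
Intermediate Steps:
$3^{2} \left(-40\right) = 9 \left(-40\right) = -360$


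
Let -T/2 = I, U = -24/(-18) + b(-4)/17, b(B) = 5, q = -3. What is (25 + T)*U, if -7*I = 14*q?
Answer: 1079/51 ≈ 21.157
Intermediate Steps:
U = 83/51 (U = -24/(-18) + 5/17 = -24*(-1/18) + 5*(1/17) = 4/3 + 5/17 = 83/51 ≈ 1.6275)
I = 6 (I = -2*(-3) = -1/7*(-42) = 6)
T = -12 (T = -2*6 = -12)
(25 + T)*U = (25 - 12)*(83/51) = 13*(83/51) = 1079/51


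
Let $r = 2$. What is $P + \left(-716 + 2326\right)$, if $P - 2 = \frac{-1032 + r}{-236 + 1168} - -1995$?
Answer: $\frac{1680347}{466} \approx 3605.9$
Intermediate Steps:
$P = \frac{930087}{466}$ ($P = 2 + \left(\frac{-1032 + 2}{-236 + 1168} - -1995\right) = 2 + \left(- \frac{1030}{932} + 1995\right) = 2 + \left(\left(-1030\right) \frac{1}{932} + 1995\right) = 2 + \left(- \frac{515}{466} + 1995\right) = 2 + \frac{929155}{466} = \frac{930087}{466} \approx 1995.9$)
$P + \left(-716 + 2326\right) = \frac{930087}{466} + \left(-716 + 2326\right) = \frac{930087}{466} + 1610 = \frac{1680347}{466}$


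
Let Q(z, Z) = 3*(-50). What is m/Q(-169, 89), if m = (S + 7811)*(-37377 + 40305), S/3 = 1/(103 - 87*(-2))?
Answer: -42234448/277 ≈ -1.5247e+5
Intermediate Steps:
Q(z, Z) = -150
S = 3/277 (S = 3/(103 - 87*(-2)) = 3/(103 + 174) = 3/277 ≈ 0.010830)
m = 6335167200/277 (m = (3/277 + 7811)*(-37377 + 40305) = (2163650/277)*2928 = 6335167200/277 ≈ 2.2871e+7)
m/Q(-169, 89) = (6335167200/277)/(-150) = (6335167200/277)*(-1/150) = -42234448/277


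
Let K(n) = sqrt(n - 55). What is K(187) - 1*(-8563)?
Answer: 8563 + 2*sqrt(33) ≈ 8574.5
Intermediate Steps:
K(n) = sqrt(-55 + n)
K(187) - 1*(-8563) = sqrt(-55 + 187) - 1*(-8563) = sqrt(132) + 8563 = 2*sqrt(33) + 8563 = 8563 + 2*sqrt(33)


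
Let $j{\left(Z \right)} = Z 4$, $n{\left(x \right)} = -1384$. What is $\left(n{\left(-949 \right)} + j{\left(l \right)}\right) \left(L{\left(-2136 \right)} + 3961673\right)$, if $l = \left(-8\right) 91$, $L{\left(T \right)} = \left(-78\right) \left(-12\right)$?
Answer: $-17023368264$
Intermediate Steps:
$L{\left(T \right)} = 936$
$l = -728$
$j{\left(Z \right)} = 4 Z$
$\left(n{\left(-949 \right)} + j{\left(l \right)}\right) \left(L{\left(-2136 \right)} + 3961673\right) = \left(-1384 + 4 \left(-728\right)\right) \left(936 + 3961673\right) = \left(-1384 - 2912\right) 3962609 = \left(-4296\right) 3962609 = -17023368264$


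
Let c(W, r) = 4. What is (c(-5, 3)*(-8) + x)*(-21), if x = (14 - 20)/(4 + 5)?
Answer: 686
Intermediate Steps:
x = -⅔ (x = -6/9 = -6*⅑ = -⅔ ≈ -0.66667)
(c(-5, 3)*(-8) + x)*(-21) = (4*(-8) - ⅔)*(-21) = (-32 - ⅔)*(-21) = -98/3*(-21) = 686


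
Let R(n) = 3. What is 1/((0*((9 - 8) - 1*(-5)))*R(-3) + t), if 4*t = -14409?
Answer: -4/14409 ≈ -0.00027760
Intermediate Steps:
t = -14409/4 (t = (¼)*(-14409) = -14409/4 ≈ -3602.3)
1/((0*((9 - 8) - 1*(-5)))*R(-3) + t) = 1/((0*((9 - 8) - 1*(-5)))*3 - 14409/4) = 1/((0*(1 + 5))*3 - 14409/4) = 1/((0*6)*3 - 14409/4) = 1/(0*3 - 14409/4) = 1/(0 - 14409/4) = 1/(-14409/4) = -4/14409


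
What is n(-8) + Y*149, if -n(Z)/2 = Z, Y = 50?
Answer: 7466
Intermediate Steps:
n(Z) = -2*Z
n(-8) + Y*149 = -2*(-8) + 50*149 = 16 + 7450 = 7466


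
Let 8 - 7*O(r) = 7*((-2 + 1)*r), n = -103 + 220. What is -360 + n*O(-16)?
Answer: -14688/7 ≈ -2098.3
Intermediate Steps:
n = 117
O(r) = 8/7 + r (O(r) = 8/7 - (-2 + 1)*r = 8/7 - (-1)*r = 8/7 + r)
-360 + n*O(-16) = -360 + 117*(8/7 - 16) = -360 + 117*(-104/7) = -360 - 12168/7 = -14688/7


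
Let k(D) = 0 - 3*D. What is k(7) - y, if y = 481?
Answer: -502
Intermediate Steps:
k(D) = -3*D
k(7) - y = -3*7 - 1*481 = -21 - 481 = -502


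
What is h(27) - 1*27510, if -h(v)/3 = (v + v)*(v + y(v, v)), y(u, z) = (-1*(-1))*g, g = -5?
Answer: -31074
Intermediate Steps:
y(u, z) = -5 (y(u, z) = -1*(-1)*(-5) = 1*(-5) = -5)
h(v) = -6*v*(-5 + v) (h(v) = -3*(v + v)*(v - 5) = -3*2*v*(-5 + v) = -6*v*(-5 + v))
h(27) - 1*27510 = 6*27*(5 - 1*27) - 1*27510 = 6*27*(5 - 27) - 27510 = 6*27*(-22) - 27510 = -3564 - 27510 = -31074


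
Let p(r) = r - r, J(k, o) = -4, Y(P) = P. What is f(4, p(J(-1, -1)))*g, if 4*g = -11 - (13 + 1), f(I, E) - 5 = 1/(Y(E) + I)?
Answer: -525/16 ≈ -32.813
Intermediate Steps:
p(r) = 0
f(I, E) = 5 + 1/(E + I)
g = -25/4 (g = (-11 - (13 + 1))/4 = (-11 - 1*14)/4 = (-11 - 14)/4 = (¼)*(-25) = -25/4 ≈ -6.2500)
f(4, p(J(-1, -1)))*g = ((1 + 5*0 + 5*4)/(0 + 4))*(-25/4) = ((1 + 0 + 20)/4)*(-25/4) = ((¼)*21)*(-25/4) = (21/4)*(-25/4) = -525/16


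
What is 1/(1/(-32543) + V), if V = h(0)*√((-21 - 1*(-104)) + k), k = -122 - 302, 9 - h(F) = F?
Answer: -32543/29251933016230 - 9531421641*I*√341/29251933016230 ≈ -1.1125e-9 - 0.006017*I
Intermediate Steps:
h(F) = 9 - F
k = -424
V = 9*I*√341 (V = (9 - 1*0)*√((-21 - 1*(-104)) - 424) = (9 + 0)*√((-21 + 104) - 424) = 9*√(83 - 424) = 9*√(-341) = 9*(I*√341) = 9*I*√341 ≈ 166.2*I)
1/(1/(-32543) + V) = 1/(1/(-32543) + 9*I*√341) = 1/(-1/32543 + 9*I*√341)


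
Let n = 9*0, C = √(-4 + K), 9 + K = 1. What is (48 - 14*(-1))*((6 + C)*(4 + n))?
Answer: 1488 + 496*I*√3 ≈ 1488.0 + 859.1*I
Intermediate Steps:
K = -8 (K = -9 + 1 = -8)
C = 2*I*√3 (C = √(-4 - 8) = √(-12) = 2*I*√3 ≈ 3.4641*I)
n = 0
(48 - 14*(-1))*((6 + C)*(4 + n)) = (48 - 14*(-1))*((6 + 2*I*√3)*(4 + 0)) = (48 + 14)*((6 + 2*I*√3)*4) = 62*(24 + 8*I*√3) = 1488 + 496*I*√3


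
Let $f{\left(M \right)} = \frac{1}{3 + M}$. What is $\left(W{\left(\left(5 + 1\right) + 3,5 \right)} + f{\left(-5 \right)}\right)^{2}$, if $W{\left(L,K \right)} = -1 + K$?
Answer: $\frac{49}{4} \approx 12.25$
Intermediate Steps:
$\left(W{\left(\left(5 + 1\right) + 3,5 \right)} + f{\left(-5 \right)}\right)^{2} = \left(\left(-1 + 5\right) + \frac{1}{3 - 5}\right)^{2} = \left(4 + \frac{1}{-2}\right)^{2} = \left(4 - \frac{1}{2}\right)^{2} = \left(\frac{7}{2}\right)^{2} = \frac{49}{4}$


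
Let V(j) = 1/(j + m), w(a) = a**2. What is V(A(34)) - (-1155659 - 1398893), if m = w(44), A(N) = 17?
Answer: 4989040057/1953 ≈ 2.5546e+6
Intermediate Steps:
m = 1936 (m = 44**2 = 1936)
V(j) = 1/(1936 + j) (V(j) = 1/(j + 1936) = 1/(1936 + j))
V(A(34)) - (-1155659 - 1398893) = 1/(1936 + 17) - (-1155659 - 1398893) = 1/1953 - 1*(-2554552) = 1/1953 + 2554552 = 4989040057/1953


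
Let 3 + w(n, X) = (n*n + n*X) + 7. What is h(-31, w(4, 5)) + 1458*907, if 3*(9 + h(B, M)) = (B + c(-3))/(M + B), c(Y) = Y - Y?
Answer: 35704688/27 ≈ 1.3224e+6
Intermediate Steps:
c(Y) = 0
w(n, X) = 4 + n² + X*n (w(n, X) = -3 + ((n*n + n*X) + 7) = -3 + ((n² + X*n) + 7) = -3 + (7 + n² + X*n) = 4 + n² + X*n)
h(B, M) = -9 + B/(3*(B + M)) (h(B, M) = -9 + ((B + 0)/(M + B))/3 = -9 + (B/(B + M))/3 = -9 + B/(3*(B + M)))
h(-31, w(4, 5)) + 1458*907 = (-9*(4 + 4² + 5*4) - 26/3*(-31))/(-31 + (4 + 4² + 5*4)) + 1458*907 = (-9*(4 + 16 + 20) + 806/3)/(-31 + (4 + 16 + 20)) + 1322406 = (-9*40 + 806/3)/(-31 + 40) + 1322406 = (-360 + 806/3)/9 + 1322406 = (⅑)*(-274/3) + 1322406 = -274/27 + 1322406 = 35704688/27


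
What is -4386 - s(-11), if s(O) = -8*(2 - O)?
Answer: -4282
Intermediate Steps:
s(O) = -16 + 8*O
-4386 - s(-11) = -4386 - (-16 + 8*(-11)) = -4386 - (-16 - 88) = -4386 - 1*(-104) = -4386 + 104 = -4282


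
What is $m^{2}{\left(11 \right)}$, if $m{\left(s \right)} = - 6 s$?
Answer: $4356$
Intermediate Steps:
$m^{2}{\left(11 \right)} = \left(\left(-6\right) 11\right)^{2} = \left(-66\right)^{2} = 4356$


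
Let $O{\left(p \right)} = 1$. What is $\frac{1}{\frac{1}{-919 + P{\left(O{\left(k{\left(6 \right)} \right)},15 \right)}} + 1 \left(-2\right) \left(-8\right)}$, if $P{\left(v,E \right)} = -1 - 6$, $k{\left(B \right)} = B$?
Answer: $\frac{926}{14815} \approx 0.062504$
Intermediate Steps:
$P{\left(v,E \right)} = -7$ ($P{\left(v,E \right)} = -1 - 6 = -7$)
$\frac{1}{\frac{1}{-919 + P{\left(O{\left(k{\left(6 \right)} \right)},15 \right)}} + 1 \left(-2\right) \left(-8\right)} = \frac{1}{\frac{1}{-919 - 7} + 1 \left(-2\right) \left(-8\right)} = \frac{1}{\frac{1}{-926} - -16} = \frac{1}{- \frac{1}{926} + 16} = \frac{1}{\frac{14815}{926}} = \frac{926}{14815}$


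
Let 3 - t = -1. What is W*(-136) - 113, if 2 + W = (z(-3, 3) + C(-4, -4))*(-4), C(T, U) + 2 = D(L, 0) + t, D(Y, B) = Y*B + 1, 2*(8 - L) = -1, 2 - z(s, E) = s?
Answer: 4511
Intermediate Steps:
t = 4 (t = 3 - 1*(-1) = 3 + 1 = 4)
z(s, E) = 2 - s
L = 17/2 (L = 8 - ½*(-1) = 8 + ½ = 17/2 ≈ 8.5000)
D(Y, B) = 1 + B*Y (D(Y, B) = B*Y + 1 = 1 + B*Y)
C(T, U) = 3 (C(T, U) = -2 + ((1 + 0*(17/2)) + 4) = -2 + ((1 + 0) + 4) = -2 + (1 + 4) = -2 + 5 = 3)
W = -34 (W = -2 + ((2 - 1*(-3)) + 3)*(-4) = -2 + ((2 + 3) + 3)*(-4) = -2 + (5 + 3)*(-4) = -2 + 8*(-4) = -2 - 32 = -34)
W*(-136) - 113 = -34*(-136) - 113 = 4624 - 113 = 4511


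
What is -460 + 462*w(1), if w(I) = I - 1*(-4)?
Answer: 1850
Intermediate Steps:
w(I) = 4 + I (w(I) = I + 4 = 4 + I)
-460 + 462*w(1) = -460 + 462*(4 + 1) = -460 + 462*5 = -460 + 2310 = 1850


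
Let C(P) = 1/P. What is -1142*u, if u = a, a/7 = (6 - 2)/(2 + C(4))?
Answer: -127904/9 ≈ -14212.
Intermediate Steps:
a = 112/9 (a = 7*((6 - 2)/(2 + 1/4)) = 7*(4/(2 + 1/4)) = 7*(4/(9/4)) = 7*(4*(4/9)) = 7*(16/9) = 112/9 ≈ 12.444)
u = 112/9 ≈ 12.444
-1142*u = -1142*112/9 = -127904/9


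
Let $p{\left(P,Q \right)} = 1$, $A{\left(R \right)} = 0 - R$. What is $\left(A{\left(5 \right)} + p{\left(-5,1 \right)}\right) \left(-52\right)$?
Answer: $208$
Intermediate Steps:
$A{\left(R \right)} = - R$
$\left(A{\left(5 \right)} + p{\left(-5,1 \right)}\right) \left(-52\right) = \left(\left(-1\right) 5 + 1\right) \left(-52\right) = \left(-5 + 1\right) \left(-52\right) = \left(-4\right) \left(-52\right) = 208$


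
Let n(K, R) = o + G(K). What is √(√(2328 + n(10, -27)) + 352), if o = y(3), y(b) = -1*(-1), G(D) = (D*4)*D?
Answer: √(352 + √2729) ≈ 20.106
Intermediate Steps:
G(D) = 4*D² (G(D) = (4*D)*D = 4*D²)
y(b) = 1
o = 1
n(K, R) = 1 + 4*K²
√(√(2328 + n(10, -27)) + 352) = √(√(2328 + (1 + 4*10²)) + 352) = √(√(2328 + (1 + 4*100)) + 352) = √(√(2328 + (1 + 400)) + 352) = √(√(2328 + 401) + 352) = √(√2729 + 352) = √(352 + √2729)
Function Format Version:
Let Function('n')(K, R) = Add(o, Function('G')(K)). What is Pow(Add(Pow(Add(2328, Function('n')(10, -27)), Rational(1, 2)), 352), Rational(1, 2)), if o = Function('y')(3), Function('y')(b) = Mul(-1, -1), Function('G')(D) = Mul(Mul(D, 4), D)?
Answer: Pow(Add(352, Pow(2729, Rational(1, 2))), Rational(1, 2)) ≈ 20.106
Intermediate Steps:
Function('G')(D) = Mul(4, Pow(D, 2)) (Function('G')(D) = Mul(Mul(4, D), D) = Mul(4, Pow(D, 2)))
Function('y')(b) = 1
o = 1
Function('n')(K, R) = Add(1, Mul(4, Pow(K, 2)))
Pow(Add(Pow(Add(2328, Function('n')(10, -27)), Rational(1, 2)), 352), Rational(1, 2)) = Pow(Add(Pow(Add(2328, Add(1, Mul(4, Pow(10, 2)))), Rational(1, 2)), 352), Rational(1, 2)) = Pow(Add(Pow(Add(2328, Add(1, Mul(4, 100))), Rational(1, 2)), 352), Rational(1, 2)) = Pow(Add(Pow(Add(2328, Add(1, 400)), Rational(1, 2)), 352), Rational(1, 2)) = Pow(Add(Pow(Add(2328, 401), Rational(1, 2)), 352), Rational(1, 2)) = Pow(Add(Pow(2729, Rational(1, 2)), 352), Rational(1, 2)) = Pow(Add(352, Pow(2729, Rational(1, 2))), Rational(1, 2))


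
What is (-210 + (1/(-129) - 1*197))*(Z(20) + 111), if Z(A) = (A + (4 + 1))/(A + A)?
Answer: -5860759/129 ≈ -45432.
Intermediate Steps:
Z(A) = (5 + A)/(2*A) (Z(A) = (A + 5)/((2*A)) = (5 + A)*(1/(2*A)) = (5 + A)/(2*A))
(-210 + (1/(-129) - 1*197))*(Z(20) + 111) = (-210 + (1/(-129) - 1*197))*((1/2)*(5 + 20)/20 + 111) = (-210 + (-1/129 - 197))*((1/2)*(1/20)*25 + 111) = (-210 - 25414/129)*(5/8 + 111) = -52504/129*893/8 = -5860759/129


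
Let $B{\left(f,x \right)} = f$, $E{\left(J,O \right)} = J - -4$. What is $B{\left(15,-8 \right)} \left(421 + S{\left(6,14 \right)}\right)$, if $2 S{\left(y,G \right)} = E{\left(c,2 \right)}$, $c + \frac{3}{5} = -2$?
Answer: $\frac{12651}{2} \approx 6325.5$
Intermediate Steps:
$c = - \frac{13}{5}$ ($c = - \frac{3}{5} - 2 = - \frac{13}{5} \approx -2.6$)
$E{\left(J,O \right)} = 4 + J$ ($E{\left(J,O \right)} = J + 4 = 4 + J$)
$S{\left(y,G \right)} = \frac{7}{10}$ ($S{\left(y,G \right)} = \frac{4 - \frac{13}{5}}{2} = \frac{1}{2} \cdot \frac{7}{5} = \frac{7}{10}$)
$B{\left(15,-8 \right)} \left(421 + S{\left(6,14 \right)}\right) = 15 \left(421 + \frac{7}{10}\right) = 15 \cdot \frac{4217}{10} = \frac{12651}{2}$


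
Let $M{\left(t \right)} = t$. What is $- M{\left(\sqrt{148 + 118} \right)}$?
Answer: $- \sqrt{266} \approx -16.31$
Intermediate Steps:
$- M{\left(\sqrt{148 + 118} \right)} = - \sqrt{148 + 118} = - \sqrt{266}$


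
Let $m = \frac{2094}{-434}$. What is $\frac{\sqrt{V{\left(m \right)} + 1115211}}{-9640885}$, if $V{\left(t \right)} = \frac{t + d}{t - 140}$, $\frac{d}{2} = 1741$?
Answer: $- \frac{\sqrt{44056859566874}}{60596818579} \approx -0.00010954$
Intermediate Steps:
$d = 3482$ ($d = 2 \cdot 1741 = 3482$)
$m = - \frac{1047}{217}$ ($m = 2094 \left(- \frac{1}{434}\right) = - \frac{1047}{217} \approx -4.8249$)
$V{\left(t \right)} = \frac{3482 + t}{-140 + t}$ ($V{\left(t \right)} = \frac{t + 3482}{t - 140} = \frac{3482 + t}{-140 + t}$)
$\frac{\sqrt{V{\left(m \right)} + 1115211}}{-9640885} = \frac{\sqrt{\frac{3482 - \frac{1047}{217}}{-140 - \frac{1047}{217}} + 1115211}}{-9640885} = \sqrt{\frac{1}{- \frac{31427}{217}} \cdot \frac{754547}{217} + 1115211} \left(- \frac{1}{9640885}\right) = \sqrt{\left(- \frac{217}{31427}\right) \frac{754547}{217} + 1115211} \left(- \frac{1}{9640885}\right) = \sqrt{- \frac{754547}{31427} + 1115211} \left(- \frac{1}{9640885}\right) = \sqrt{\frac{35046981550}{31427}} \left(- \frac{1}{9640885}\right) = \frac{5 \sqrt{44056859566874}}{31427} \left(- \frac{1}{9640885}\right) = - \frac{\sqrt{44056859566874}}{60596818579}$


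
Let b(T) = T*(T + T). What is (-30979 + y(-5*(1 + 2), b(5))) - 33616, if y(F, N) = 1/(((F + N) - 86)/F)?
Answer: -1098110/17 ≈ -64595.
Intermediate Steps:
b(T) = 2*T² (b(T) = T*(2*T) = 2*T²)
y(F, N) = F/(-86 + F + N) (y(F, N) = 1/((-86 + F + N)/F) = F/(-86 + F + N))
(-30979 + y(-5*(1 + 2), b(5))) - 33616 = (-30979 + (-5*(1 + 2))/(-86 - 5*(1 + 2) + 2*5²)) - 33616 = (-30979 + (-5*3)/(-86 - 5*3 + 2*25)) - 33616 = (-30979 - 15/(-86 - 15 + 50)) - 33616 = (-30979 - 15/(-51)) - 33616 = (-30979 - 15*(-1/51)) - 33616 = (-30979 + 5/17) - 33616 = -526638/17 - 33616 = -1098110/17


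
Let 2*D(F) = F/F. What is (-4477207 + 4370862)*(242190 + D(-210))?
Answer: -51511497445/2 ≈ -2.5756e+10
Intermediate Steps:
D(F) = 1/2 (D(F) = (F/F)/2 = (1/2)*1 = 1/2)
(-4477207 + 4370862)*(242190 + D(-210)) = (-4477207 + 4370862)*(242190 + 1/2) = -106345*484381/2 = -51511497445/2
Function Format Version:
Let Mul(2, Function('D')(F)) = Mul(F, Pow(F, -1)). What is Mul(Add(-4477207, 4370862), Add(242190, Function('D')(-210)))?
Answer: Rational(-51511497445, 2) ≈ -2.5756e+10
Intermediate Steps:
Function('D')(F) = Rational(1, 2) (Function('D')(F) = Mul(Rational(1, 2), Mul(F, Pow(F, -1))) = Mul(Rational(1, 2), 1) = Rational(1, 2))
Mul(Add(-4477207, 4370862), Add(242190, Function('D')(-210))) = Mul(Add(-4477207, 4370862), Add(242190, Rational(1, 2))) = Mul(-106345, Rational(484381, 2)) = Rational(-51511497445, 2)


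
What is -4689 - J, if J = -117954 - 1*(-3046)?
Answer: 110219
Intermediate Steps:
J = -114908 (J = -117954 + 3046 = -114908)
-4689 - J = -4689 - 1*(-114908) = -4689 + 114908 = 110219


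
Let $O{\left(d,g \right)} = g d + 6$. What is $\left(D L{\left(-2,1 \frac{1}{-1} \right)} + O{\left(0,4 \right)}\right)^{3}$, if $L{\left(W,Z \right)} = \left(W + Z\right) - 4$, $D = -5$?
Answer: $68921$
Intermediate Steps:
$O{\left(d,g \right)} = 6 + d g$ ($O{\left(d,g \right)} = d g + 6 = 6 + d g$)
$L{\left(W,Z \right)} = -4 + W + Z$
$\left(D L{\left(-2,1 \frac{1}{-1} \right)} + O{\left(0,4 \right)}\right)^{3} = \left(- 5 \left(-4 - 2 + 1 \frac{1}{-1}\right) + \left(6 + 0 \cdot 4\right)\right)^{3} = \left(- 5 \left(-4 - 2 + 1 \left(-1\right)\right) + \left(6 + 0\right)\right)^{3} = \left(- 5 \left(-4 - 2 - 1\right) + 6\right)^{3} = \left(\left(-5\right) \left(-7\right) + 6\right)^{3} = \left(35 + 6\right)^{3} = 41^{3} = 68921$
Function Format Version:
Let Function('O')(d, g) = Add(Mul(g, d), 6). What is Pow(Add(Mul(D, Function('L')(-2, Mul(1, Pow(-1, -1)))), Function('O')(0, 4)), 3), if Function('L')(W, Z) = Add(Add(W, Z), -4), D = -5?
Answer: 68921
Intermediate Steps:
Function('O')(d, g) = Add(6, Mul(d, g)) (Function('O')(d, g) = Add(Mul(d, g), 6) = Add(6, Mul(d, g)))
Function('L')(W, Z) = Add(-4, W, Z)
Pow(Add(Mul(D, Function('L')(-2, Mul(1, Pow(-1, -1)))), Function('O')(0, 4)), 3) = Pow(Add(Mul(-5, Add(-4, -2, Mul(1, Pow(-1, -1)))), Add(6, Mul(0, 4))), 3) = Pow(Add(Mul(-5, Add(-4, -2, Mul(1, -1))), Add(6, 0)), 3) = Pow(Add(Mul(-5, Add(-4, -2, -1)), 6), 3) = Pow(Add(Mul(-5, -7), 6), 3) = Pow(Add(35, 6), 3) = Pow(41, 3) = 68921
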